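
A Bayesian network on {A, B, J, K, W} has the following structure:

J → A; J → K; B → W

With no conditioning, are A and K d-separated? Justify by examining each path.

No — A and K are not d-separated given ∅.

Only one path connects A and K:
Path 1: A ← J → K
  J is a fork and J is not conditioned on — no node blocks this path, so it is active.
Because an active path exists, A and K are not d-separated.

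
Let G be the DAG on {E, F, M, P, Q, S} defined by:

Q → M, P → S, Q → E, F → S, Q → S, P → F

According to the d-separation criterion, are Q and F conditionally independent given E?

Yes

Enumerating the 2 paths from Q to F and testing each for blocking by {E}:
Path 1: Q → S ← P → F
  S is a collider here and neither S nor any of its descendants is conditioned on, so the collider stays closed — the path is blocked at S.
Path 2: Q → S ← F
  S is a collider here and neither S nor any of its descendants is conditioned on, so the collider stays closed — the path is blocked at S.
All paths are blocked; Q ⊥ F | {E} holds.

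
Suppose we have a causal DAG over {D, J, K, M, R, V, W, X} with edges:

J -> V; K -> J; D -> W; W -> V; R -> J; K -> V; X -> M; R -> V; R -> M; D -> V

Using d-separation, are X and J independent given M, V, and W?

There are 3 undirected paths between X and J; checking each against the conditioning set {M, V, W}:
Path 1: X → M ← R → J
  M is a collider and M is conditioned on, which opens it; R is a fork and R is not conditioned on — no node blocks this path, so it is active.
Path 2: X → M ← R → V ← K → J
  M is a collider and M is conditioned on, which opens it; R is a fork and R is not conditioned on; V is a collider and V is conditioned on, which opens it; K is a fork and K is not conditioned on — no node blocks this path, so it is active.
Path 3: X → M ← R → V ← J
  M is a collider and M is conditioned on, which opens it; R is a fork and R is not conditioned on; V is a collider and V is conditioned on, which opens it — no node blocks this path, so it is active.
At least one path is unblocked, so d-separation fails.

No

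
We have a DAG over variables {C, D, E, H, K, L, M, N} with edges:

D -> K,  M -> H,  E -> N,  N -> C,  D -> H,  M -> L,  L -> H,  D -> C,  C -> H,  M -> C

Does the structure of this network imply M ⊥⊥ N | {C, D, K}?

No

5 paths connect M and N; each must be blocked for d-separation to hold:
Path 1: M → H ← C ← N
  H is a collider here and neither H nor any of its descendants is conditioned on, so the collider stays closed — the path is blocked at H.
Path 2: M → H ← D → C ← N
  H is a collider here and neither H nor any of its descendants is conditioned on, so the collider stays closed — the path is blocked at H.
Path 3: M → L → H ← C ← N
  H is a collider here and neither H nor any of its descendants is conditioned on, so the collider stays closed — the path is blocked at H.
Path 4: M → L → H ← D → C ← N
  H is a collider here and neither H nor any of its descendants is conditioned on, so the collider stays closed — the path is blocked at H.
Path 5: M → C ← N
  C is a collider and C is conditioned on, which opens it — no node blocks this path, so it is active.
Because an active path exists, M and N are not d-separated.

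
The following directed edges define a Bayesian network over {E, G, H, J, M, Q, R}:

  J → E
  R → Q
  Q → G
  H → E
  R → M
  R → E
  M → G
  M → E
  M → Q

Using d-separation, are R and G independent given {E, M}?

Enumerating the 6 paths from R to G and testing each for blocking by {E, M}:
Path 1: R → Q ← M → G
  Q is a collider here and neither Q nor any of its descendants is conditioned on, so the collider stays closed — the path is blocked at Q.
Path 2: R → Q → G
  Q is a chain and Q is not conditioned on — no node blocks this path, so it is active.
Path 3: R → E ← M → Q → G
  M is a fork here and M is conditioned on, so the path is blocked at M.
Path 4: R → E ← M → G
  M is a fork here and M is conditioned on, so the path is blocked at M.
Path 5: R → M → Q → G
  M is a chain here and M is conditioned on, so the path is blocked at M.
Path 6: R → M → G
  M is a chain here and M is conditioned on, so the path is blocked at M.
At least one path is unblocked, so d-separation fails.

No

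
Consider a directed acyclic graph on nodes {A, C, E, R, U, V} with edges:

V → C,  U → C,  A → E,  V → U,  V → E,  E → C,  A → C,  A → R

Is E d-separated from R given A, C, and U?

Yes — E and R are d-separated given {A, C, U}.

Enumerating the 4 paths from E to R and testing each for blocking by {A, C, U}:
  1. E → C ← A → R — C:collider[open]; A:fork[blocks] ⇒ blocked
  2. E ← A → R — A:fork[blocks] ⇒ blocked
  3. E ← V → C ← A → R — V:fork[open]; C:collider[open]; A:fork[blocks] ⇒ blocked
  4. E ← V → U → C ← A → R — V:fork[open]; U:chain[blocks]; C:collider[open]; A:fork[blocks] ⇒ blocked
Every path is blocked, so E and R are d-separated given {A, C, U}.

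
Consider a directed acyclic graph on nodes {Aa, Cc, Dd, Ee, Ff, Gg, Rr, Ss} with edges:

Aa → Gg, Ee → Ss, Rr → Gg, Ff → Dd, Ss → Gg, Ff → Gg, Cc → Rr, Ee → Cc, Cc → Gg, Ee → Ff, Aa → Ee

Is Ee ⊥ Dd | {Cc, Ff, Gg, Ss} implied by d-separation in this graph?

Yes — Ee and Dd are d-separated given {Cc, Ff, Gg, Ss}.

5 paths connect Ee and Dd; each must be blocked for d-separation to hold:
Path 1: Ee → Ss → Gg ← Ff → Dd
  Ss is a chain here and Ss is conditioned on, so the path is blocked at Ss.
Path 2: Ee → Ff → Dd
  Ff is a chain here and Ff is conditioned on, so the path is blocked at Ff.
Path 3: Ee ← Aa → Gg ← Ff → Dd
  Ff is a fork here and Ff is conditioned on, so the path is blocked at Ff.
Path 4: Ee → Cc → Gg ← Ff → Dd
  Cc is a chain here and Cc is conditioned on, so the path is blocked at Cc.
Path 5: Ee → Cc → Rr → Gg ← Ff → Dd
  Cc is a chain here and Cc is conditioned on, so the path is blocked at Cc.
All paths are blocked; Ee ⊥ Dd | {Cc, Ff, Gg, Ss} holds.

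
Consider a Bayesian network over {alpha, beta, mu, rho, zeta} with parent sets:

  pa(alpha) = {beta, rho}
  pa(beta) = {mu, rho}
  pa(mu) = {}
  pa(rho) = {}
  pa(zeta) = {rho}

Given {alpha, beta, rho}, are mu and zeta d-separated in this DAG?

Yes

There are 2 undirected paths between mu and zeta; checking each against the conditioning set {alpha, beta, rho}:
Path 1: mu → beta ← rho → zeta
  rho is a fork here and rho is conditioned on, so the path is blocked at rho.
Path 2: mu → beta → alpha ← rho → zeta
  beta is a chain here and beta is conditioned on, so the path is blocked at beta.
All paths are blocked; mu ⊥ zeta | {alpha, beta, rho} holds.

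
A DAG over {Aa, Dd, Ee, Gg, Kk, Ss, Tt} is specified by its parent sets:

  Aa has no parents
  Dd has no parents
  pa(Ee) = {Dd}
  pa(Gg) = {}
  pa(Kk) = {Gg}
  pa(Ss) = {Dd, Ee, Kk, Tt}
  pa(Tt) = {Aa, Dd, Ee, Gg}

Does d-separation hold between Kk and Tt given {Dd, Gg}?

Enumerating the 6 paths from Kk to Tt and testing each for blocking by {Dd, Gg}:
Path 1: Kk → Ss ← Dd → Tt
  Ss is a collider here and neither Ss nor any of its descendants is conditioned on, so the collider stays closed — the path is blocked at Ss.
Path 2: Kk → Ss ← Dd → Ee → Tt
  Ss is a collider here and neither Ss nor any of its descendants is conditioned on, so the collider stays closed — the path is blocked at Ss.
Path 3: Kk → Ss ← Tt
  Ss is a collider here and neither Ss nor any of its descendants is conditioned on, so the collider stays closed — the path is blocked at Ss.
Path 4: Kk → Ss ← Ee ← Dd → Tt
  Ss is a collider here and neither Ss nor any of its descendants is conditioned on, so the collider stays closed — the path is blocked at Ss.
Path 5: Kk → Ss ← Ee → Tt
  Ss is a collider here and neither Ss nor any of its descendants is conditioned on, so the collider stays closed — the path is blocked at Ss.
Path 6: Kk ← Gg → Tt
  Gg is a fork here and Gg is conditioned on, so the path is blocked at Gg.
All paths are blocked; Kk ⊥ Tt | {Dd, Gg} holds.

Yes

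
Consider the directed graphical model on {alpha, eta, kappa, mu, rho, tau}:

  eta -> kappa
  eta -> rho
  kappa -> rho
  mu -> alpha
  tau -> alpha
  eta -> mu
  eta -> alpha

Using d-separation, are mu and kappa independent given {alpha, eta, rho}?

There are 4 undirected paths between mu and kappa; checking each against the conditioning set {alpha, eta, rho}:
Path 1: mu ← eta → kappa
  eta is a fork here and eta is conditioned on, so the path is blocked at eta.
Path 2: mu ← eta → rho ← kappa
  eta is a fork here and eta is conditioned on, so the path is blocked at eta.
Path 3: mu → alpha ← eta → kappa
  eta is a fork here and eta is conditioned on, so the path is blocked at eta.
Path 4: mu → alpha ← eta → rho ← kappa
  eta is a fork here and eta is conditioned on, so the path is blocked at eta.
All paths are blocked; mu ⊥ kappa | {alpha, eta, rho} holds.

Yes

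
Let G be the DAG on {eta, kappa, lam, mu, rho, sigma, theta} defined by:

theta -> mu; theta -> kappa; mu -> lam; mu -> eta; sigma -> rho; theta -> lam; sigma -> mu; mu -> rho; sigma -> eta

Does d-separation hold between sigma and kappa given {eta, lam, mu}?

No

Enumerating the 6 paths from sigma to kappa and testing each for blocking by {eta, lam, mu}:
Path 1: sigma → mu ← theta → kappa
  mu is a collider and mu is conditioned on, which opens it; theta is a fork and theta is not conditioned on — no node blocks this path, so it is active.
Path 2: sigma → mu → lam ← theta → kappa
  mu is a chain here and mu is conditioned on, so the path is blocked at mu.
Path 3: sigma → eta ← mu ← theta → kappa
  mu is a chain here and mu is conditioned on, so the path is blocked at mu.
Path 4: sigma → eta ← mu → lam ← theta → kappa
  mu is a fork here and mu is conditioned on, so the path is blocked at mu.
Path 5: sigma → rho ← mu ← theta → kappa
  rho is a collider here and neither rho nor any of its descendants is conditioned on, so the collider stays closed — the path is blocked at rho.
Path 6: sigma → rho ← mu → lam ← theta → kappa
  rho is a collider here and neither rho nor any of its descendants is conditioned on, so the collider stays closed — the path is blocked at rho.
At least one path is unblocked, so d-separation fails.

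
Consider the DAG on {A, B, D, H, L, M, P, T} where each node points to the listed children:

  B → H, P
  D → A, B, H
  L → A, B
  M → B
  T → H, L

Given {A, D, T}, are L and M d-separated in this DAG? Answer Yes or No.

Yes

5 paths connect L and M; each must be blocked for d-separation to hold:
Path 1: L → B ← M
  B is a collider here and neither B nor any of its descendants is conditioned on, so the collider stays closed — the path is blocked at B.
Path 2: L ← T → H ← D → B ← M
  T is a fork here and T is conditioned on, so the path is blocked at T.
Path 3: L ← T → H ← B ← M
  T is a fork here and T is conditioned on, so the path is blocked at T.
Path 4: L → A ← D → B ← M
  D is a fork here and D is conditioned on, so the path is blocked at D.
Path 5: L → A ← D → H ← B ← M
  D is a fork here and D is conditioned on, so the path is blocked at D.
Every path is blocked, so L and M are d-separated given {A, D, T}.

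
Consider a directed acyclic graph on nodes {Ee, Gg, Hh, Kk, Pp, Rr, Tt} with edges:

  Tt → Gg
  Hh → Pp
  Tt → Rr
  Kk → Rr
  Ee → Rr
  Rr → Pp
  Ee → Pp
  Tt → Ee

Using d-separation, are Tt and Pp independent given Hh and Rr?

There are 4 undirected paths between Tt and Pp; checking each against the conditioning set {Hh, Rr}:
Path 1: Tt → Ee → Pp
  Ee is a chain and Ee is not conditioned on — no node blocks this path, so it is active.
Path 2: Tt → Ee → Rr → Pp
  Rr is a chain here and Rr is conditioned on, so the path is blocked at Rr.
Path 3: Tt → Rr ← Ee → Pp
  Rr is a collider and Rr is conditioned on, which opens it; Ee is a fork and Ee is not conditioned on — no node blocks this path, so it is active.
Path 4: Tt → Rr → Pp
  Rr is a chain here and Rr is conditioned on, so the path is blocked at Rr.
Because an active path exists, Tt and Pp are not d-separated.

No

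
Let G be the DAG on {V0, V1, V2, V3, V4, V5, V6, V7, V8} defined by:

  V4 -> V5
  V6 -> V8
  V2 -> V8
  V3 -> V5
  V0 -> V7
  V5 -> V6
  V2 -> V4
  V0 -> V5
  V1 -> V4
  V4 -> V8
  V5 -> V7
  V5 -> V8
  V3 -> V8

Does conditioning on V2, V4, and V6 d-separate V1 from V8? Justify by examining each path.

There are 5 undirected paths between V1 and V8; checking each against the conditioning set {V2, V4, V6}:
  1. V1 → V4 → V8 — V4:chain[blocks] ⇒ blocked
  2. V1 → V4 ← V2 → V8 — V4:collider[open]; V2:fork[blocks] ⇒ blocked
  3. V1 → V4 → V5 → V8 — V4:chain[blocks]; V5:chain[open] ⇒ blocked
  4. V1 → V4 → V5 → V6 → V8 — V4:chain[blocks]; V5:chain[open]; V6:chain[blocks] ⇒ blocked
  5. V1 → V4 → V5 ← V3 → V8 — V4:chain[blocks]; V5:collider[open]; V3:fork[open] ⇒ blocked
Every path is blocked, so V1 and V8 are d-separated given {V2, V4, V6}.

Yes — V1 and V8 are d-separated given {V2, V4, V6}.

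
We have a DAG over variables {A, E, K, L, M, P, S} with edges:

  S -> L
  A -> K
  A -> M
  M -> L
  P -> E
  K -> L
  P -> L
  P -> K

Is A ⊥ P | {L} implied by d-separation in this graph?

No

We examine all 4 paths between A and P:
Path 1: A → M → L ← K ← P
  M is a chain and M is not conditioned on; L is a collider and L is conditioned on, which opens it; K is a chain and K is not conditioned on — no node blocks this path, so it is active.
Path 2: A → M → L ← P
  M is a chain and M is not conditioned on; L is a collider and L is conditioned on, which opens it — no node blocks this path, so it is active.
Path 3: A → K → L ← P
  K is a chain and K is not conditioned on; L is a collider and L is conditioned on, which opens it — no node blocks this path, so it is active.
Path 4: A → K ← P
  K is a collider and its descendant L is conditioned on, which opens it — no node blocks this path, so it is active.
Because an active path exists, A and P are not d-separated.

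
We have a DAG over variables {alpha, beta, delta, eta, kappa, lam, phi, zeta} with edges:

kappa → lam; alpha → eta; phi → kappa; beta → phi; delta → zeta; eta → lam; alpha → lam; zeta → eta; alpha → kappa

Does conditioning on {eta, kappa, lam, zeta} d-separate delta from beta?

We examine all 4 paths between delta and beta:
Path 1: delta → zeta → eta ← alpha → kappa ← phi ← beta
  zeta is a chain here and zeta is conditioned on, so the path is blocked at zeta.
Path 2: delta → zeta → eta ← alpha → lam ← kappa ← phi ← beta
  zeta is a chain here and zeta is conditioned on, so the path is blocked at zeta.
Path 3: delta → zeta → eta → lam ← kappa ← phi ← beta
  zeta is a chain here and zeta is conditioned on, so the path is blocked at zeta.
Path 4: delta → zeta → eta → lam ← alpha → kappa ← phi ← beta
  zeta is a chain here and zeta is conditioned on, so the path is blocked at zeta.
Since every path is blocked, d-separation holds.

Yes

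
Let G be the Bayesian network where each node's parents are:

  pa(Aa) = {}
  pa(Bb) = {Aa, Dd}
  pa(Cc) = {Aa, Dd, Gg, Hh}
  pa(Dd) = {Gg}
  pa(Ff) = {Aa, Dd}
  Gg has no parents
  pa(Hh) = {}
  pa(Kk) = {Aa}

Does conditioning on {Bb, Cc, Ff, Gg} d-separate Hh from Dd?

Enumerating the 4 paths from Hh to Dd and testing each for blocking by {Bb, Cc, Ff, Gg}:
Path 1: Hh → Cc ← Gg → Dd
  Gg is a fork here and Gg is conditioned on, so the path is blocked at Gg.
Path 2: Hh → Cc ← Dd
  Cc is a collider and Cc is conditioned on, which opens it — no node blocks this path, so it is active.
Path 3: Hh → Cc ← Aa → Ff ← Dd
  Cc is a collider and Cc is conditioned on, which opens it; Aa is a fork and Aa is not conditioned on; Ff is a collider and Ff is conditioned on, which opens it — no node blocks this path, so it is active.
Path 4: Hh → Cc ← Aa → Bb ← Dd
  Cc is a collider and Cc is conditioned on, which opens it; Aa is a fork and Aa is not conditioned on; Bb is a collider and Bb is conditioned on, which opens it — no node blocks this path, so it is active.
Since the path Hh → Cc ← Dd is active, Hh and Dd are not d-separated given {Bb, Cc, Ff, Gg}.

No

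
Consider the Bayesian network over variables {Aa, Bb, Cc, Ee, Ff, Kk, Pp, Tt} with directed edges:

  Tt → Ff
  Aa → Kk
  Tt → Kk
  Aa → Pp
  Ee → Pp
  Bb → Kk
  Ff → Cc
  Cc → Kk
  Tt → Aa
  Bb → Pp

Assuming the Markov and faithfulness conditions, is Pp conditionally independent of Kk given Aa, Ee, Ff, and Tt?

No

We examine all 4 paths between Pp and Kk:
Path 1: Pp ← Aa → Kk
  Aa is a fork here and Aa is conditioned on, so the path is blocked at Aa.
Path 2: Pp ← Aa ← Tt → Kk
  Aa is a chain here and Aa is conditioned on, so the path is blocked at Aa.
Path 3: Pp ← Aa ← Tt → Ff → Cc → Kk
  Aa is a chain here and Aa is conditioned on, so the path is blocked at Aa.
Path 4: Pp ← Bb → Kk
  Bb is a fork and Bb is not conditioned on — no node blocks this path, so it is active.
Because an active path exists, Pp and Kk are not d-separated.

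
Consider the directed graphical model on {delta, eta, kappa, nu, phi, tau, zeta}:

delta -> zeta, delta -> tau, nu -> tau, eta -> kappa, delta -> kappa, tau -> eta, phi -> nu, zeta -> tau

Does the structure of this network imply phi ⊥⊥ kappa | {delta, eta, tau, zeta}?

Yes — phi and kappa are d-separated given {delta, eta, tau, zeta}.

We examine all 3 paths between phi and kappa:
Path 1: phi → nu → tau ← zeta ← delta → kappa
  zeta is a chain here and zeta is conditioned on, so the path is blocked at zeta.
Path 2: phi → nu → tau ← delta → kappa
  delta is a fork here and delta is conditioned on, so the path is blocked at delta.
Path 3: phi → nu → tau → eta → kappa
  tau is a chain here and tau is conditioned on, so the path is blocked at tau.
Since every path is blocked, d-separation holds.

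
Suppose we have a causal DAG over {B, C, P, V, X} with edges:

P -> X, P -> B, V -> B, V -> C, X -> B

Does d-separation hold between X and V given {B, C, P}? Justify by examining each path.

No

We examine all 2 paths between X and V:
  1. X → B ← V — B:collider[open] ⇒ active
  2. X ← P → B ← V — P:fork[blocks]; B:collider[open] ⇒ blocked
Since the path X → B ← V is active, X and V are not d-separated given {B, C, P}.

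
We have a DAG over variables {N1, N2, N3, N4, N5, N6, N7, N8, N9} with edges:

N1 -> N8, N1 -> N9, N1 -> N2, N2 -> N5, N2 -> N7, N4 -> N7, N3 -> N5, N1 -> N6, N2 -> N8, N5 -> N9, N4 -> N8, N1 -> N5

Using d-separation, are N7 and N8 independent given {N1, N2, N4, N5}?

There are 5 undirected paths between N7 and N8; checking each against the conditioning set {N1, N2, N4, N5}:
Path 1: N7 ← N4 → N8
  N4 is a fork here and N4 is conditioned on, so the path is blocked at N4.
Path 2: N7 ← N2 → N8
  N2 is a fork here and N2 is conditioned on, so the path is blocked at N2.
Path 3: N7 ← N2 → N5 → N9 ← N1 → N8
  N2 is a fork here and N2 is conditioned on, so the path is blocked at N2.
Path 4: N7 ← N2 → N5 ← N1 → N8
  N2 is a fork here and N2 is conditioned on, so the path is blocked at N2.
Path 5: N7 ← N2 ← N1 → N8
  N2 is a chain here and N2 is conditioned on, so the path is blocked at N2.
Every path is blocked, so N7 and N8 are d-separated given {N1, N2, N4, N5}.

Yes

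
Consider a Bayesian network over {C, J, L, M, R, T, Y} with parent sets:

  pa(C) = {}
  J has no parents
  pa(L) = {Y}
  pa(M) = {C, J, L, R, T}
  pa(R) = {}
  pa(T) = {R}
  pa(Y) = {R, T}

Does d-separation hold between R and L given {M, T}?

Enumerating the 6 paths from R to L and testing each for blocking by {M, T}:
Path 1: R → T → Y → L
  T is a chain here and T is conditioned on, so the path is blocked at T.
Path 2: R → T → M ← L
  T is a chain here and T is conditioned on, so the path is blocked at T.
Path 3: R → Y ← T → M ← L
  T is a fork here and T is conditioned on, so the path is blocked at T.
Path 4: R → Y → L
  Y is a chain and Y is not conditioned on — no node blocks this path, so it is active.
Path 5: R → M ← T → Y → L
  T is a fork here and T is conditioned on, so the path is blocked at T.
Path 6: R → M ← L
  M is a collider and M is conditioned on, which opens it — no node blocks this path, so it is active.
At least one path is unblocked, so d-separation fails.

No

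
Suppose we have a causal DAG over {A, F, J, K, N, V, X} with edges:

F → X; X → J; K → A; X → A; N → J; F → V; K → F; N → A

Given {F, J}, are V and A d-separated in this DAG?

There are 3 undirected paths between V and A; checking each against the conditioning set {F, J}:
Path 1: V ← F → X → A
  F is a fork here and F is conditioned on, so the path is blocked at F.
Path 2: V ← F → X → J ← N → A
  F is a fork here and F is conditioned on, so the path is blocked at F.
Path 3: V ← F ← K → A
  F is a chain here and F is conditioned on, so the path is blocked at F.
All paths are blocked; V ⊥ A | {F, J} holds.

Yes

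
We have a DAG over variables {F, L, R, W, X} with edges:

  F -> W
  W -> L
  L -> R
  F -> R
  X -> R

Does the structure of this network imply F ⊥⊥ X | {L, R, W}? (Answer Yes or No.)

No — F and X are not d-separated given {L, R, W}.

We examine all 2 paths between F and X:
  1. F → R ← X — R:collider[open] ⇒ active
  2. F → W → L → R ← X — W:chain[blocks]; L:chain[blocks]; R:collider[open] ⇒ blocked
Because an active path exists, F and X are not d-separated.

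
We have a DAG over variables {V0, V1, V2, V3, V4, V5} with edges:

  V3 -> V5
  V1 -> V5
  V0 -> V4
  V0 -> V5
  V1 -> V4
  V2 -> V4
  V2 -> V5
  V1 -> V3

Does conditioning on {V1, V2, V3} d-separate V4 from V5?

We examine all 4 paths between V4 and V5:
Path 1: V4 ← V1 → V5
  V1 is a fork here and V1 is conditioned on, so the path is blocked at V1.
Path 2: V4 ← V1 → V3 → V5
  V1 is a fork here and V1 is conditioned on, so the path is blocked at V1.
Path 3: V4 ← V0 → V5
  V0 is a fork and V0 is not conditioned on — no node blocks this path, so it is active.
Path 4: V4 ← V2 → V5
  V2 is a fork here and V2 is conditioned on, so the path is blocked at V2.
Because an active path exists, V4 and V5 are not d-separated.

No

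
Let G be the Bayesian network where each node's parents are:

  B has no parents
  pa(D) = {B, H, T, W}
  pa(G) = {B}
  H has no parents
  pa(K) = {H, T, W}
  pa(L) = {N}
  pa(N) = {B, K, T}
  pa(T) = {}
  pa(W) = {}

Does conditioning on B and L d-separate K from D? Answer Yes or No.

No — K and D are not d-separated given {B, L}.

We examine all 6 paths between K and D:
  1. K ← W → D — W:fork[open] ⇒ active
  2. K → N ← B → D — N:collider[open]; B:fork[blocks] ⇒ blocked
  3. K → N ← T → D — N:collider[open]; T:fork[open] ⇒ active
  4. K ← T → N ← B → D — T:fork[open]; N:collider[open]; B:fork[blocks] ⇒ blocked
  5. K ← T → D — T:fork[open] ⇒ active
  6. K ← H → D — H:fork[open] ⇒ active
Because an active path exists, K and D are not d-separated.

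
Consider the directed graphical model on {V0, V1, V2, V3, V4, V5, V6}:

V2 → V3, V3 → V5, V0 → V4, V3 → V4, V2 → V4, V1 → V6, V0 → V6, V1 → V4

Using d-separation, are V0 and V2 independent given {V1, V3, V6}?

4 paths connect V0 and V2; each must be blocked for d-separation to hold:
Path 1: V0 → V4 ← V3 ← V2
  V4 is a collider here and neither V4 nor any of its descendants is conditioned on, so the collider stays closed — the path is blocked at V4.
Path 2: V0 → V4 ← V2
  V4 is a collider here and neither V4 nor any of its descendants is conditioned on, so the collider stays closed — the path is blocked at V4.
Path 3: V0 → V6 ← V1 → V4 ← V3 ← V2
  V1 is a fork here and V1 is conditioned on, so the path is blocked at V1.
Path 4: V0 → V6 ← V1 → V4 ← V2
  V1 is a fork here and V1 is conditioned on, so the path is blocked at V1.
Every path is blocked, so V0 and V2 are d-separated given {V1, V3, V6}.

Yes — V0 and V2 are d-separated given {V1, V3, V6}.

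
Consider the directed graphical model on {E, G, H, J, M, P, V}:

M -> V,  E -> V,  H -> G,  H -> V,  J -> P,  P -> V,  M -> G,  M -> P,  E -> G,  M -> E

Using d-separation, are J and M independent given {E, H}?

Enumerating the 6 paths from J to M and testing each for blocking by {E, H}:
  1. J → P ← M — P:collider[blocks] ⇒ blocked
  2. J → P → V ← E ← M — P:chain[open]; V:collider[blocks]; E:chain[blocks] ⇒ blocked
  3. J → P → V ← E → G ← M — P:chain[open]; V:collider[blocks]; E:fork[blocks]; G:collider[blocks] ⇒ blocked
  4. J → P → V ← M — P:chain[open]; V:collider[blocks] ⇒ blocked
  5. J → P → V ← H → G ← E ← M — P:chain[open]; V:collider[blocks]; H:fork[blocks]; G:collider[blocks]; E:chain[blocks] ⇒ blocked
  6. J → P → V ← H → G ← M — P:chain[open]; V:collider[blocks]; H:fork[blocks]; G:collider[blocks] ⇒ blocked
Since every path is blocked, d-separation holds.

Yes — J and M are d-separated given {E, H}.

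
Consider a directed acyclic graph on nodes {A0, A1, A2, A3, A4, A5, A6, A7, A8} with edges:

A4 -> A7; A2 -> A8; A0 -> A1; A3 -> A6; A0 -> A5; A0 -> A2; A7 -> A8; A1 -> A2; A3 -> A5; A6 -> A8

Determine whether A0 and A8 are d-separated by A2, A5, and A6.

We examine all 3 paths between A0 and A8:
Path 1: A0 → A5 ← A3 → A6 → A8
  A6 is a chain here and A6 is conditioned on, so the path is blocked at A6.
Path 2: A0 → A1 → A2 → A8
  A2 is a chain here and A2 is conditioned on, so the path is blocked at A2.
Path 3: A0 → A2 → A8
  A2 is a chain here and A2 is conditioned on, so the path is blocked at A2.
Since every path is blocked, d-separation holds.

Yes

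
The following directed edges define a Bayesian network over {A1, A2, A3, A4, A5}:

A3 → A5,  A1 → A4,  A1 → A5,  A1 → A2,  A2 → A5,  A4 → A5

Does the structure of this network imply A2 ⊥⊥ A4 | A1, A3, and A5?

No — A2 and A4 are not d-separated given {A1, A3, A5}.

Enumerating the 4 paths from A2 to A4 and testing each for blocking by {A1, A3, A5}:
  1. A2 ← A1 → A5 ← A4 — A1:fork[blocks]; A5:collider[open] ⇒ blocked
  2. A2 ← A1 → A4 — A1:fork[blocks] ⇒ blocked
  3. A2 → A5 ← A1 → A4 — A5:collider[open]; A1:fork[blocks] ⇒ blocked
  4. A2 → A5 ← A4 — A5:collider[open] ⇒ active
Because an active path exists, A2 and A4 are not d-separated.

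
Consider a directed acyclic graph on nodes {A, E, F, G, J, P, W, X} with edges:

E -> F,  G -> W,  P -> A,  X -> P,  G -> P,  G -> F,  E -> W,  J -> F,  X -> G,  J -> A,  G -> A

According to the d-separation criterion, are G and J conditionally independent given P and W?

There are 5 undirected paths between G and J; checking each against the conditioning set {P, W}:
Path 1: G → A ← J
  A is a collider here and neither A nor any of its descendants is conditioned on, so the collider stays closed — the path is blocked at A.
Path 2: G → W ← E → F ← J
  F is a collider here and neither F nor any of its descendants is conditioned on, so the collider stays closed — the path is blocked at F.
Path 3: G ← X → P → A ← J
  P is a chain here and P is conditioned on, so the path is blocked at P.
Path 4: G → P → A ← J
  P is a chain here and P is conditioned on, so the path is blocked at P.
Path 5: G → F ← J
  F is a collider here and neither F nor any of its descendants is conditioned on, so the collider stays closed — the path is blocked at F.
Every path is blocked, so G and J are d-separated given {P, W}.

Yes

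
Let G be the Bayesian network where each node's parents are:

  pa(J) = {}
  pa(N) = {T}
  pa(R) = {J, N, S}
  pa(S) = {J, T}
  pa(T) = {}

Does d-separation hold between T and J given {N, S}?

There are 4 undirected paths between T and J; checking each against the conditioning set {N, S}:
Path 1: T → S ← J
  S is a collider and S is conditioned on, which opens it — no node blocks this path, so it is active.
Path 2: T → S → R ← J
  S is a chain here and S is conditioned on, so the path is blocked at S.
Path 3: T → N → R ← J
  N is a chain here and N is conditioned on, so the path is blocked at N.
Path 4: T → N → R ← S ← J
  N is a chain here and N is conditioned on, so the path is blocked at N.
Since the path T → S ← J is active, T and J are not d-separated given {N, S}.

No — T and J are not d-separated given {N, S}.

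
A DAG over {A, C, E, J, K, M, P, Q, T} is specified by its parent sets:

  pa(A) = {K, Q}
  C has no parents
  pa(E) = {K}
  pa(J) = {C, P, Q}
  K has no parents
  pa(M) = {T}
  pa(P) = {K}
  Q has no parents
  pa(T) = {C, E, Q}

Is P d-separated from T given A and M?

Enumerating the 6 paths from P to T and testing each for blocking by {A, M}:
Path 1: P ← K → E → T
  K is a fork and K is not conditioned on; E is a chain and E is not conditioned on — no node blocks this path, so it is active.
Path 2: P ← K → A ← Q → T
  K is a fork and K is not conditioned on; A is a collider and A is conditioned on, which opens it; Q is a fork and Q is not conditioned on — no node blocks this path, so it is active.
Path 3: P ← K → A ← Q → J ← C → T
  J is a collider here and neither J nor any of its descendants is conditioned on, so the collider stays closed — the path is blocked at J.
Path 4: P → J ← C → T
  J is a collider here and neither J nor any of its descendants is conditioned on, so the collider stays closed — the path is blocked at J.
Path 5: P → J ← Q → T
  J is a collider here and neither J nor any of its descendants is conditioned on, so the collider stays closed — the path is blocked at J.
Path 6: P → J ← Q → A ← K → E → T
  J is a collider here and neither J nor any of its descendants is conditioned on, so the collider stays closed — the path is blocked at J.
Since the path P ← K → E → T is active, P and T are not d-separated given {A, M}.

No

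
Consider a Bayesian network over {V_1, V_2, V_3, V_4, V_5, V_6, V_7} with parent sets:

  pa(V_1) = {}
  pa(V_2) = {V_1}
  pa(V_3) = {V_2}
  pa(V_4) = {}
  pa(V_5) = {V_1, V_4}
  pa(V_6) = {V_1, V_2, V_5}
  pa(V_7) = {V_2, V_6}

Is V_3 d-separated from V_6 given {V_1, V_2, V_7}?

Yes

There are 4 undirected paths between V_3 and V_6; checking each against the conditioning set {V_1, V_2, V_7}:
  1. V_3 ← V_2 ← V_1 → V_6 — V_2:chain[blocks]; V_1:fork[blocks] ⇒ blocked
  2. V_3 ← V_2 ← V_1 → V_5 → V_6 — V_2:chain[blocks]; V_1:fork[blocks]; V_5:chain[open] ⇒ blocked
  3. V_3 ← V_2 → V_7 ← V_6 — V_2:fork[blocks]; V_7:collider[open] ⇒ blocked
  4. V_3 ← V_2 → V_6 — V_2:fork[blocks] ⇒ blocked
Since every path is blocked, d-separation holds.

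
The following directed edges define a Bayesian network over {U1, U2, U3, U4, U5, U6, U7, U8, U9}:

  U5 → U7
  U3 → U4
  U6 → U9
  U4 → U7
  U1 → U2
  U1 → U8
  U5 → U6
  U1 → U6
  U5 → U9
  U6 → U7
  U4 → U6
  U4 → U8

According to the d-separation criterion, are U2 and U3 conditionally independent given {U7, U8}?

No

5 paths connect U2 and U3; each must be blocked for d-separation to hold:
Path 1: U2 ← U1 → U6 → U9 ← U5 → U7 ← U4 ← U3
  U9 is a collider here and neither U9 nor any of its descendants is conditioned on, so the collider stays closed — the path is blocked at U9.
Path 2: U2 ← U1 → U6 → U7 ← U4 ← U3
  U1 is a fork and U1 is not conditioned on; U6 is a chain and U6 is not conditioned on; U7 is a collider and U7 is conditioned on, which opens it; U4 is a chain and U4 is not conditioned on — no node blocks this path, so it is active.
Path 3: U2 ← U1 → U6 ← U5 → U7 ← U4 ← U3
  U1 is a fork and U1 is not conditioned on; U6 is a collider and its descendant U7 is conditioned on, which opens it; U5 is a fork and U5 is not conditioned on; U7 is a collider and U7 is conditioned on, which opens it; U4 is a chain and U4 is not conditioned on — no node blocks this path, so it is active.
Path 4: U2 ← U1 → U6 ← U4 ← U3
  U1 is a fork and U1 is not conditioned on; U6 is a collider and its descendant U7 is conditioned on, which opens it; U4 is a chain and U4 is not conditioned on — no node blocks this path, so it is active.
Path 5: U2 ← U1 → U8 ← U4 ← U3
  U1 is a fork and U1 is not conditioned on; U8 is a collider and U8 is conditioned on, which opens it; U4 is a chain and U4 is not conditioned on — no node blocks this path, so it is active.
Since the path U2 ← U1 → U6 → U7 ← U4 ← U3 is active, U2 and U3 are not d-separated given {U7, U8}.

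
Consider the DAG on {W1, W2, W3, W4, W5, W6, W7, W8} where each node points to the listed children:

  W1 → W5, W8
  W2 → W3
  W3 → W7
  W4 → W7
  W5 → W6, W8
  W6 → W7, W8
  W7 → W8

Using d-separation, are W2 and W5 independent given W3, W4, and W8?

We examine all 6 paths between W2 and W5:
Path 1: W2 → W3 → W7 → W8 ← W1 → W5
  W3 is a chain here and W3 is conditioned on, so the path is blocked at W3.
Path 2: W2 → W3 → W7 → W8 ← W5
  W3 is a chain here and W3 is conditioned on, so the path is blocked at W3.
Path 3: W2 → W3 → W7 → W8 ← W6 ← W5
  W3 is a chain here and W3 is conditioned on, so the path is blocked at W3.
Path 4: W2 → W3 → W7 ← W6 → W8 ← W1 → W5
  W3 is a chain here and W3 is conditioned on, so the path is blocked at W3.
Path 5: W2 → W3 → W7 ← W6 → W8 ← W5
  W3 is a chain here and W3 is conditioned on, so the path is blocked at W3.
Path 6: W2 → W3 → W7 ← W6 ← W5
  W3 is a chain here and W3 is conditioned on, so the path is blocked at W3.
All paths are blocked; W2 ⊥ W5 | {W3, W4, W8} holds.

Yes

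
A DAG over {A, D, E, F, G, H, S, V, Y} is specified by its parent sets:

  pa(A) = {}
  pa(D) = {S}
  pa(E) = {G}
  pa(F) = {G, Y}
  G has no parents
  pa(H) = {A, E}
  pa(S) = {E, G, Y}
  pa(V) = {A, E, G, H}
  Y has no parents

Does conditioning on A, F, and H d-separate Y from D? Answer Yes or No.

No

6 paths connect Y and D; each must be blocked for d-separation to hold:
Path 1: Y → S → D
  S is a chain and S is not conditioned on — no node blocks this path, so it is active.
Path 2: Y → F ← G → E → S → D
  F is a collider and F is conditioned on, which opens it; G is a fork and G is not conditioned on; E is a chain and E is not conditioned on; S is a chain and S is not conditioned on — no node blocks this path, so it is active.
Path 3: Y → F ← G → S → D
  F is a collider and F is conditioned on, which opens it; G is a fork and G is not conditioned on; S is a chain and S is not conditioned on — no node blocks this path, so it is active.
Path 4: Y → F ← G → V ← E → S → D
  V is a collider here and neither V nor any of its descendants is conditioned on, so the collider stays closed — the path is blocked at V.
Path 5: Y → F ← G → V ← A → H ← E → S → D
  V is a collider here and neither V nor any of its descendants is conditioned on, so the collider stays closed — the path is blocked at V.
Path 6: Y → F ← G → V ← H ← E → S → D
  V is a collider here and neither V nor any of its descendants is conditioned on, so the collider stays closed — the path is blocked at V.
At least one path is unblocked, so d-separation fails.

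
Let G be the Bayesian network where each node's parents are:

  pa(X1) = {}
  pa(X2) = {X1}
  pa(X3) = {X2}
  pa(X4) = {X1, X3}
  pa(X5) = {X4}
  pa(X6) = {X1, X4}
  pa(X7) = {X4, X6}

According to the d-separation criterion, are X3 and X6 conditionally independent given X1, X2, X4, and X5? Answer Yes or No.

We examine all 6 paths between X3 and X6:
Path 1: X3 ← X2 ← X1 → X6
  X2 is a chain here and X2 is conditioned on, so the path is blocked at X2.
Path 2: X3 ← X2 ← X1 → X4 → X6
  X2 is a chain here and X2 is conditioned on, so the path is blocked at X2.
Path 3: X3 ← X2 ← X1 → X4 → X7 ← X6
  X2 is a chain here and X2 is conditioned on, so the path is blocked at X2.
Path 4: X3 → X4 → X6
  X4 is a chain here and X4 is conditioned on, so the path is blocked at X4.
Path 5: X3 → X4 → X7 ← X6
  X4 is a chain here and X4 is conditioned on, so the path is blocked at X4.
Path 6: X3 → X4 ← X1 → X6
  X1 is a fork here and X1 is conditioned on, so the path is blocked at X1.
Every path is blocked, so X3 and X6 are d-separated given {X1, X2, X4, X5}.

Yes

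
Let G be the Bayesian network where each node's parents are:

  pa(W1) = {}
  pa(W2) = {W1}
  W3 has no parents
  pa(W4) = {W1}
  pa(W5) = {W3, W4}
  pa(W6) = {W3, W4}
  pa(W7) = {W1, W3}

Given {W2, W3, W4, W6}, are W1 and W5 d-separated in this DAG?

Yes

Enumerating the 4 paths from W1 to W5 and testing each for blocking by {W2, W3, W4, W6}:
  1. W1 → W7 ← W3 → W6 ← W4 → W5 — W7:collider[blocks]; W3:fork[blocks]; W6:collider[open]; W4:fork[blocks] ⇒ blocked
  2. W1 → W7 ← W3 → W5 — W7:collider[blocks]; W3:fork[blocks] ⇒ blocked
  3. W1 → W4 → W6 ← W3 → W5 — W4:chain[blocks]; W6:collider[open]; W3:fork[blocks] ⇒ blocked
  4. W1 → W4 → W5 — W4:chain[blocks] ⇒ blocked
All paths are blocked; W1 ⊥ W5 | {W2, W3, W4, W6} holds.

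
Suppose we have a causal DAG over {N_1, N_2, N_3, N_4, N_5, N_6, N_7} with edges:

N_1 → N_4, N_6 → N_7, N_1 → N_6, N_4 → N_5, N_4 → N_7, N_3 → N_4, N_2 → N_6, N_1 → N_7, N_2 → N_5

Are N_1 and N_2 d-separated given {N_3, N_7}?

6 paths connect N_1 and N_2; each must be blocked for d-separation to hold:
Path 1: N_1 → N_4 → N_5 ← N_2
  N_5 is a collider here and neither N_5 nor any of its descendants is conditioned on, so the collider stays closed — the path is blocked at N_5.
Path 2: N_1 → N_4 → N_7 ← N_6 ← N_2
  N_4 is a chain and N_4 is not conditioned on; N_7 is a collider and N_7 is conditioned on, which opens it; N_6 is a chain and N_6 is not conditioned on — no node blocks this path, so it is active.
Path 3: N_1 → N_7 ← N_4 → N_5 ← N_2
  N_5 is a collider here and neither N_5 nor any of its descendants is conditioned on, so the collider stays closed — the path is blocked at N_5.
Path 4: N_1 → N_7 ← N_6 ← N_2
  N_7 is a collider and N_7 is conditioned on, which opens it; N_6 is a chain and N_6 is not conditioned on — no node blocks this path, so it is active.
Path 5: N_1 → N_6 ← N_2
  N_6 is a collider and its descendant N_7 is conditioned on, which opens it — no node blocks this path, so it is active.
Path 6: N_1 → N_6 → N_7 ← N_4 → N_5 ← N_2
  N_5 is a collider here and neither N_5 nor any of its descendants is conditioned on, so the collider stays closed — the path is blocked at N_5.
Since the path N_1 → N_4 → N_7 ← N_6 ← N_2 is active, N_1 and N_2 are not d-separated given {N_3, N_7}.

No — N_1 and N_2 are not d-separated given {N_3, N_7}.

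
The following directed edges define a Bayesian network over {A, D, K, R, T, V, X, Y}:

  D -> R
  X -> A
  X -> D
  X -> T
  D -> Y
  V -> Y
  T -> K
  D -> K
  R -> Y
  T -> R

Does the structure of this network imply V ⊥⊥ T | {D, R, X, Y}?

Yes — V and T are d-separated given {D, R, X, Y}.

We examine all 6 paths between V and T:
  1. V → Y ← R ← D ← X → T — Y:collider[open]; R:chain[blocks]; D:chain[blocks]; X:fork[blocks] ⇒ blocked
  2. V → Y ← R ← D → K ← T — Y:collider[open]; R:chain[blocks]; D:fork[blocks]; K:collider[blocks] ⇒ blocked
  3. V → Y ← R ← T — Y:collider[open]; R:chain[blocks] ⇒ blocked
  4. V → Y ← D → R ← T — Y:collider[open]; D:fork[blocks]; R:collider[open] ⇒ blocked
  5. V → Y ← D ← X → T — Y:collider[open]; D:chain[blocks]; X:fork[blocks] ⇒ blocked
  6. V → Y ← D → K ← T — Y:collider[open]; D:fork[blocks]; K:collider[blocks] ⇒ blocked
Every path is blocked, so V and T are d-separated given {D, R, X, Y}.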